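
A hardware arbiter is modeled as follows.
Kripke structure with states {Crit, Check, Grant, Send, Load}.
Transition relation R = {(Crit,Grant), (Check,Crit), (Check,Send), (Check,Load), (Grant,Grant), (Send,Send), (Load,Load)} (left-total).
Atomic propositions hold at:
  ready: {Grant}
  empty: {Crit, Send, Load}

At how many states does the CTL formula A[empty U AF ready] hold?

2

AF ready: least fixpoint, start Z0 = {Grant}, add states with every successor in Z. Z1 = {Crit, Grant}; fixed.
Sat(AF ready) = {Crit, Grant}
A[empty U AF ready]: least fixpoint, start Z0 = Sat(AF ready) = {Crit, Grant}, add states in Sat(empty) with every successor in Z. Already a fixed point.
Sat(A[empty U AF ready]) = {Crit, Grant}
|Sat(A[empty U AF ready])| = |{Crit, Grant}| = 2.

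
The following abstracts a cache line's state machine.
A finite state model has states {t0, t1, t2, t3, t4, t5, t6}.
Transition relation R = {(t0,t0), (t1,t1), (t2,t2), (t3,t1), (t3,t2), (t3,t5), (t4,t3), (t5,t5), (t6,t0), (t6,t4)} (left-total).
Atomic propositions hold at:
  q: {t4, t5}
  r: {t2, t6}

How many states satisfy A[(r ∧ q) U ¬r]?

Sat(r ∧ q) = ∅
Sat(¬r) = {t0, t1, t3, t4, t5}
A[(r ∧ q) U ¬r]: least fixpoint, start Z0 = Sat(¬r) = {t0, t1, t3, t4, t5}, add states in Sat(r ∧ q) with every successor in Z. Already a fixed point.
Sat(A[(r ∧ q) U ¬r]) = {t0, t1, t3, t4, t5}
|Sat(A[(r ∧ q) U ¬r])| = |{t0, t1, t3, t4, t5}| = 5.

5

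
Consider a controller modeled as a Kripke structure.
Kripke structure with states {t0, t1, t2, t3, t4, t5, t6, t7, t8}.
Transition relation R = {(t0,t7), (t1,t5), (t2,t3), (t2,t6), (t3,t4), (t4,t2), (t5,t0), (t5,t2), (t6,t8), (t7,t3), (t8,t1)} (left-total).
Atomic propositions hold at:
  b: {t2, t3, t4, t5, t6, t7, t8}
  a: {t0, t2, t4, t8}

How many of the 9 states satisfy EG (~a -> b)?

6

Sat(~a) = {t1, t3, t5, t6, t7}
Sat(~a -> b) = {t0, t2, t3, t4, t5, t6, t7, t8}
EG (~a -> b): greatest fixpoint, start Z0 = {t0, t2, t3, t4, t5, t6, t7, t8}, keep only states in Sat with some successor in Z. Z1 = {t0, t2, t3, t4, t5, t6, t7}; Z2 = {t0, t2, t3, t4, t5, t7}; fixed.
Sat(EG (~a -> b)) = {t0, t2, t3, t4, t5, t7}
|Sat(EG (~a -> b))| = |{t0, t2, t3, t4, t5, t7}| = 6.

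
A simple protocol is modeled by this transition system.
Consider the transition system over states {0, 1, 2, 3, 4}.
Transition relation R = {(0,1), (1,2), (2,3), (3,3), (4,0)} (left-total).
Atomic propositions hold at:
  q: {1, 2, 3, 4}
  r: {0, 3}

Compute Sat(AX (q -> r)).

Sat(q -> r) = {0, 3}
Sat(AX (q -> r)) = {s : every successor in {0, 3}} = {2, 3, 4}

{2, 3, 4}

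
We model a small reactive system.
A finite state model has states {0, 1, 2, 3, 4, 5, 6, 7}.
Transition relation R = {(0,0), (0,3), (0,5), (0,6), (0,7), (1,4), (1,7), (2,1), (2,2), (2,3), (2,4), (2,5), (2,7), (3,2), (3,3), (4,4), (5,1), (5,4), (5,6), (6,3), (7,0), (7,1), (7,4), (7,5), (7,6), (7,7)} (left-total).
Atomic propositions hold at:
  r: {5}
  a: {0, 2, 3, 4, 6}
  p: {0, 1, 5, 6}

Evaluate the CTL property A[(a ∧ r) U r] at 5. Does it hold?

Yes

Sat(a ∧ r) = ∅
A[(a ∧ r) U r]: least fixpoint, start Z0 = Sat(r) = {5}, add states in Sat(a ∧ r) with every successor in Z. Already a fixed point.
Sat(A[(a ∧ r) U r]) = {5}
5 ∈ Sat(A[(a ∧ r) U r]) = {5}, so the formula holds at 5.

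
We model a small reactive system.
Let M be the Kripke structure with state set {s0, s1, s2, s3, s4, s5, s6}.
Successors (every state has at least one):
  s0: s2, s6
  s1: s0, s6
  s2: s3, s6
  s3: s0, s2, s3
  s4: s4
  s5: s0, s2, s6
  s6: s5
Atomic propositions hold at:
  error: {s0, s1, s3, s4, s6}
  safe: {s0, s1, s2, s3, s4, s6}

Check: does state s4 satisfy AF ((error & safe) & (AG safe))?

Yes

Sat(error & safe) = {s0, s1, s3, s4, s6}
AG safe: greatest fixpoint, start Z0 = {s0, s1, s2, s3, s4, s6}, keep only states in Sat with every successor in Z. Z1 = {s0, s1, s2, s3, s4}; Z2 = {s3, s4}; Z3 = {s4}; fixed.
Sat(AG safe) = {s4}
Sat((error & safe) & (AG safe)) = {s4}
AF ((error & safe) & (AG safe)): least fixpoint, start Z0 = {s4}, add states with every successor in Z. Already a fixed point.
Sat(AF ((error & safe) & (AG safe))) = {s4}
s4 ∈ Sat(AF ((error & safe) & (AG safe))) = {s4}, so the formula holds at s4.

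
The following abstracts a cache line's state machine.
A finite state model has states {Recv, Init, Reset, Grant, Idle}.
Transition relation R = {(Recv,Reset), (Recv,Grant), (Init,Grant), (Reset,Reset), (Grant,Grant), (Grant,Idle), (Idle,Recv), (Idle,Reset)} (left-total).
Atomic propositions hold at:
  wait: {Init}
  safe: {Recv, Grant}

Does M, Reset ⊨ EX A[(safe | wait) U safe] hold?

No

Sat(safe | wait) = {Recv, Init, Grant}
A[(safe | wait) U safe]: least fixpoint, start Z0 = Sat(safe) = {Recv, Grant}, add states in Sat(safe | wait) with every successor in Z. Z1 = {Recv, Init, Grant}; fixed.
Sat(A[(safe | wait) U safe]) = {Recv, Init, Grant}
Sat(EX A[(safe | wait) U safe]) = {s : some successor in {Recv, Init, Grant}} = {Recv, Init, Grant, Idle}
Reset ∉ Sat(EX A[(safe | wait) U safe]) = {Recv, Init, Grant, Idle}, so the formula does not hold at Reset.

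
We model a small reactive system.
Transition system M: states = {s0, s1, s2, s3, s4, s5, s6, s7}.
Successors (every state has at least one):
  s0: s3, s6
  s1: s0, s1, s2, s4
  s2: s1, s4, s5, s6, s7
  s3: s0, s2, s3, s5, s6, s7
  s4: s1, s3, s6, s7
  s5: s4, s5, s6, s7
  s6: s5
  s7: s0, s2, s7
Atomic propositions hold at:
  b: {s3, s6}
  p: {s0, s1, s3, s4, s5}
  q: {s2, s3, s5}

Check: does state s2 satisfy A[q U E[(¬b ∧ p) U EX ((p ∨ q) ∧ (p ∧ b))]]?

No

Sat(¬b) = {s0, s1, s2, s4, s5, s7}
Sat(¬b ∧ p) = {s0, s1, s4, s5}
Sat(p ∨ q) = {s0, s1, s2, s3, s4, s5}
Sat(p ∧ b) = {s3}
Sat((p ∨ q) ∧ (p ∧ b)) = {s3}
Sat(EX ((p ∨ q) ∧ (p ∧ b))) = {s : some successor in {s3}} = {s0, s3, s4}
E[(¬b ∧ p) U EX ((p ∨ q) ∧ (p ∧ b))]: least fixpoint, start Z0 = Sat(EX ((p ∨ q) ∧ (p ∧ b))) = {s0, s3, s4}, add states in Sat(¬b ∧ p) with some successor in Z. Z1 = {s0, s1, s3, s4, s5}; fixed.
Sat(E[(¬b ∧ p) U EX ((p ∨ q) ∧ (p ∧ b))]) = {s0, s1, s3, s4, s5}
A[q U E[(¬b ∧ p) U EX ((p ∨ q) ∧ (p ∧ b))]]: least fixpoint, start Z0 = Sat(E[(¬b ∧ p) U EX ((p ∨ q) ∧ (p ∧ b))]) = {s0, s1, s3, s4, s5}, add states in Sat(q) with every successor in Z. Already a fixed point.
Sat(A[q U E[(¬b ∧ p) U EX ((p ∨ q) ∧ (p ∧ b))]]) = {s0, s1, s3, s4, s5}
s2 ∉ Sat(A[q U E[(¬b ∧ p) U EX ((p ∨ q) ∧ (p ∧ b))]]) = {s0, s1, s3, s4, s5}, so the formula does not hold at s2.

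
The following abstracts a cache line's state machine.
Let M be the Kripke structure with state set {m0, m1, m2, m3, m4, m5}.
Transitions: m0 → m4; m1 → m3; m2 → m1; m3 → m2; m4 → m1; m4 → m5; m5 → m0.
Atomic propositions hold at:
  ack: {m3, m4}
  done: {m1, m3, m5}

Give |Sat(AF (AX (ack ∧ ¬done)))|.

2

Sat(¬done) = {m0, m2, m4}
Sat(ack ∧ ¬done) = {m4}
Sat(AX (ack ∧ ¬done)) = {s : every successor in {m4}} = {m0}
AF (AX (ack ∧ ¬done)): least fixpoint, start Z0 = {m0}, add states with every successor in Z. Z1 = {m0, m5}; fixed.
Sat(AF (AX (ack ∧ ¬done))) = {m0, m5}
|Sat(AF (AX (ack ∧ ¬done)))| = |{m0, m5}| = 2.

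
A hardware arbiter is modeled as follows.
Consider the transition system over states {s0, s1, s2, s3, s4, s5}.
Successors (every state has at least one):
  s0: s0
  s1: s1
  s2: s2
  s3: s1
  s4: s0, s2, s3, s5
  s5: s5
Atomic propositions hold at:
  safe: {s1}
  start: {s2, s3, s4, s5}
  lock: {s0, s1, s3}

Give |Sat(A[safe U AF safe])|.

AF safe: least fixpoint, start Z0 = {s1}, add states with every successor in Z. Z1 = {s1, s3}; fixed.
Sat(AF safe) = {s1, s3}
A[safe U AF safe]: least fixpoint, start Z0 = Sat(AF safe) = {s1, s3}, add states in Sat(safe) with every successor in Z. Already a fixed point.
Sat(A[safe U AF safe]) = {s1, s3}
|Sat(A[safe U AF safe])| = |{s1, s3}| = 2.

2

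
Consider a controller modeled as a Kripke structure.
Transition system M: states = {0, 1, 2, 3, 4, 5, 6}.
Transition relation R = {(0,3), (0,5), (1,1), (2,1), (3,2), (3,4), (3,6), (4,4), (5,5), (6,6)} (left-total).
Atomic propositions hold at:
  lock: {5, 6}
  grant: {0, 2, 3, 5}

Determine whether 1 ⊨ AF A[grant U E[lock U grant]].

No

E[lock U grant]: least fixpoint, start Z0 = Sat(grant) = {0, 2, 3, 5}, add states in Sat(lock) with some successor in Z. Already a fixed point.
Sat(E[lock U grant]) = {0, 2, 3, 5}
A[grant U E[lock U grant]]: least fixpoint, start Z0 = Sat(E[lock U grant]) = {0, 2, 3, 5}, add states in Sat(grant) with every successor in Z. Already a fixed point.
Sat(A[grant U E[lock U grant]]) = {0, 2, 3, 5}
AF A[grant U E[lock U grant]]: least fixpoint, start Z0 = {0, 2, 3, 5}, add states with every successor in Z. Already a fixed point.
Sat(AF A[grant U E[lock U grant]]) = {0, 2, 3, 5}
1 ∉ Sat(AF A[grant U E[lock U grant]]) = {0, 2, 3, 5}, so the formula does not hold at 1.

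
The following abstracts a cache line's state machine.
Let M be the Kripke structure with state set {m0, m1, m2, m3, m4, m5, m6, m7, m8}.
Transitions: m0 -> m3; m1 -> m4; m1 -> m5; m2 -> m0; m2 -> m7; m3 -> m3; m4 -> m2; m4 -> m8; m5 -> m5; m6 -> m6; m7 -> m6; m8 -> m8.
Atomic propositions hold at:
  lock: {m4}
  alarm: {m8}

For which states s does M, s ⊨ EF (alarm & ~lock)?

{m1, m4, m8}

Sat(~lock) = {m0, m1, m2, m3, m5, m6, m7, m8}
Sat(alarm & ~lock) = {m8}
EF (alarm & ~lock): least fixpoint, start Z0 = {m8}, add states with some successor in Z. Z1 = {m4, m8}; Z2 = {m1, m4, m8}; fixed.
Sat(EF (alarm & ~lock)) = {m1, m4, m8}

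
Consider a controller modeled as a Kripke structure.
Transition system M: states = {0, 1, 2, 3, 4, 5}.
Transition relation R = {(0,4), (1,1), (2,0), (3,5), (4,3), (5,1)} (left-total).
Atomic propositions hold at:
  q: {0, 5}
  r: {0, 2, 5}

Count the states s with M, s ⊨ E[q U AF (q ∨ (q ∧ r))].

Sat(q ∧ r) = {0, 5}
Sat(q ∨ (q ∧ r)) = {0, 5}
AF (q ∨ (q ∧ r)): least fixpoint, start Z0 = {0, 5}, add states with every successor in Z. Z1 = {0, 2, 3, 5}; Z2 = {0, 2, 3, 4, 5}; fixed.
Sat(AF (q ∨ (q ∧ r))) = {0, 2, 3, 4, 5}
E[q U AF (q ∨ (q ∧ r))]: least fixpoint, start Z0 = Sat(AF (q ∨ (q ∧ r))) = {0, 2, 3, 4, 5}, add states in Sat(q) with some successor in Z. Already a fixed point.
Sat(E[q U AF (q ∨ (q ∧ r))]) = {0, 2, 3, 4, 5}
|Sat(E[q U AF (q ∨ (q ∧ r))])| = |{0, 2, 3, 4, 5}| = 5.

5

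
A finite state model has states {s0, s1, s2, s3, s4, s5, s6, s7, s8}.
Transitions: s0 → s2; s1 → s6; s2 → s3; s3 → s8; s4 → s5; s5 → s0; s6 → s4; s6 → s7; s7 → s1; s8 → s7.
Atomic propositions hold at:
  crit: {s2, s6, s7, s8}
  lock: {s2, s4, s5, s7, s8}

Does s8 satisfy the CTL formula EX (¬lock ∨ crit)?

Yes

Sat(¬lock) = {s0, s1, s3, s6}
Sat(¬lock ∨ crit) = {s0, s1, s2, s3, s6, s7, s8}
Sat(EX (¬lock ∨ crit)) = {s : some successor in {s0, s1, s2, s3, s6, s7, s8}} = {s0, s1, s2, s3, s5, s6, s7, s8}
s8 ∈ Sat(EX (¬lock ∨ crit)) = {s0, s1, s2, s3, s5, s6, s7, s8}, so the formula holds at s8.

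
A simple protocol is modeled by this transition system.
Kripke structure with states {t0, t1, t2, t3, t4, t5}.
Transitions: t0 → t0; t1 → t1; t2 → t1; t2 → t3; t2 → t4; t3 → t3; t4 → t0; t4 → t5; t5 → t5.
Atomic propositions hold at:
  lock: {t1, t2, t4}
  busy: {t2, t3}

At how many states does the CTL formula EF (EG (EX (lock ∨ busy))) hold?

3

Sat(lock ∨ busy) = {t1, t2, t3, t4}
Sat(EX (lock ∨ busy)) = {s : some successor in {t1, t2, t3, t4}} = {t1, t2, t3}
EG (EX (lock ∨ busy)): greatest fixpoint, start Z0 = {t1, t2, t3}, keep only states in Sat with some successor in Z. Already a fixed point.
Sat(EG (EX (lock ∨ busy))) = {t1, t2, t3}
EF (EG (EX (lock ∨ busy))): least fixpoint, start Z0 = {t1, t2, t3}, add states with some successor in Z. Already a fixed point.
Sat(EF (EG (EX (lock ∨ busy)))) = {t1, t2, t3}
|Sat(EF (EG (EX (lock ∨ busy))))| = |{t1, t2, t3}| = 3.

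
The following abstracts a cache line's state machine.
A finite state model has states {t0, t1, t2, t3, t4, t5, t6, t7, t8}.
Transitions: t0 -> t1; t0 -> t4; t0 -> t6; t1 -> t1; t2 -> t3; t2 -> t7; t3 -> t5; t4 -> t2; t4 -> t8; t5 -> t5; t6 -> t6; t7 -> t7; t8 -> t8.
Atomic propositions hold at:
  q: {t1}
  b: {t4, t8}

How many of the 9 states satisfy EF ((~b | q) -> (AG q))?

4

Sat(~b) = {t0, t1, t2, t3, t5, t6, t7}
Sat(~b | q) = {t0, t1, t2, t3, t5, t6, t7}
AG q: greatest fixpoint, start Z0 = {t1}, keep only states in Sat with every successor in Z. Already a fixed point.
Sat(AG q) = {t1}
Sat((~b | q) -> (AG q)) = {t1, t4, t8}
EF ((~b | q) -> (AG q)): least fixpoint, start Z0 = {t1, t4, t8}, add states with some successor in Z. Z1 = {t0, t1, t4, t8}; fixed.
Sat(EF ((~b | q) -> (AG q))) = {t0, t1, t4, t8}
|Sat(EF ((~b | q) -> (AG q)))| = |{t0, t1, t4, t8}| = 4.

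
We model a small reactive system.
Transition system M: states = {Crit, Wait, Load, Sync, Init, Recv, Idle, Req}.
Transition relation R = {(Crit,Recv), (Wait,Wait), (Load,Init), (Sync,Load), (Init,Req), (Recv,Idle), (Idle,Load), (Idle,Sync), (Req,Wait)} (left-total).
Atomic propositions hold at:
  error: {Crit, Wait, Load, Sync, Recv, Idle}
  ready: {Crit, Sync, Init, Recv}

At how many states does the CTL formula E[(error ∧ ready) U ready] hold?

Sat(error ∧ ready) = {Crit, Sync, Recv}
E[(error ∧ ready) U ready]: least fixpoint, start Z0 = Sat(ready) = {Crit, Sync, Init, Recv}, add states in Sat(error ∧ ready) with some successor in Z. Already a fixed point.
Sat(E[(error ∧ ready) U ready]) = {Crit, Sync, Init, Recv}
|Sat(E[(error ∧ ready) U ready])| = |{Crit, Sync, Init, Recv}| = 4.

4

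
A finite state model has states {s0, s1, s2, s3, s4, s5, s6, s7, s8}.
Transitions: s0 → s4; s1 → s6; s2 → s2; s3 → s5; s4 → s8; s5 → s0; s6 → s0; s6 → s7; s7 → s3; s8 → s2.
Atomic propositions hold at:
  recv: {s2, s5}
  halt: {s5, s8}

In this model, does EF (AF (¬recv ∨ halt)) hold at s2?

Sat(¬recv) = {s0, s1, s3, s4, s6, s7, s8}
Sat(¬recv ∨ halt) = {s0, s1, s3, s4, s5, s6, s7, s8}
AF (¬recv ∨ halt): least fixpoint, start Z0 = {s0, s1, s3, s4, s5, s6, s7, s8}, add states with every successor in Z. Already a fixed point.
Sat(AF (¬recv ∨ halt)) = {s0, s1, s3, s4, s5, s6, s7, s8}
EF (AF (¬recv ∨ halt)): least fixpoint, start Z0 = {s0, s1, s3, s4, s5, s6, s7, s8}, add states with some successor in Z. Already a fixed point.
Sat(EF (AF (¬recv ∨ halt))) = {s0, s1, s3, s4, s5, s6, s7, s8}
s2 ∉ Sat(EF (AF (¬recv ∨ halt))) = {s0, s1, s3, s4, s5, s6, s7, s8}, so the formula does not hold at s2.

No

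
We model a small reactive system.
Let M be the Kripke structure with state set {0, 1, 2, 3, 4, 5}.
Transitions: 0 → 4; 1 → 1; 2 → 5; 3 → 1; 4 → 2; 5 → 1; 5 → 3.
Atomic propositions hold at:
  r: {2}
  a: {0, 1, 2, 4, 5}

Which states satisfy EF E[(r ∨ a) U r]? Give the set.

{0, 2, 4}

Sat(r ∨ a) = {0, 1, 2, 4, 5}
E[(r ∨ a) U r]: least fixpoint, start Z0 = Sat(r) = {2}, add states in Sat(r ∨ a) with some successor in Z. Z1 = {2, 4}; Z2 = {0, 2, 4}; fixed.
Sat(E[(r ∨ a) U r]) = {0, 2, 4}
EF E[(r ∨ a) U r]: least fixpoint, start Z0 = {0, 2, 4}, add states with some successor in Z. Already a fixed point.
Sat(EF E[(r ∨ a) U r]) = {0, 2, 4}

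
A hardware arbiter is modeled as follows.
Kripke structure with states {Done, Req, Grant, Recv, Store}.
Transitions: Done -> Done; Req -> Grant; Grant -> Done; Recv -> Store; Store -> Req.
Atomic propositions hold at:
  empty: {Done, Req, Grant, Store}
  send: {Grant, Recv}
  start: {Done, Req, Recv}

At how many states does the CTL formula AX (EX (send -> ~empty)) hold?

4

Sat(~empty) = {Recv}
Sat(send -> ~empty) = {Done, Req, Recv, Store}
Sat(EX (send -> ~empty)) = {s : some successor in {Done, Req, Recv, Store}} = {Done, Grant, Recv, Store}
Sat(AX (EX (send -> ~empty))) = {s : every successor in {Done, Grant, Recv, Store}} = {Done, Req, Grant, Recv}
|Sat(AX (EX (send -> ~empty)))| = |{Done, Req, Grant, Recv}| = 4.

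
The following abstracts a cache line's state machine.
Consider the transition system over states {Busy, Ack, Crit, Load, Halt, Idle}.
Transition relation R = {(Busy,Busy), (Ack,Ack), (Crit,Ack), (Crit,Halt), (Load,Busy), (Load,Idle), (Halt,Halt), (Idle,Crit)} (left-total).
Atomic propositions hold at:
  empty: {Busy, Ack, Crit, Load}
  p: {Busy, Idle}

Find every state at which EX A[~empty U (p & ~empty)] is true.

{Load}

Sat(~empty) = {Halt, Idle}
Sat(p & ~empty) = {Idle}
A[~empty U (p & ~empty)]: least fixpoint, start Z0 = Sat((p & ~empty)) = {Idle}, add states in Sat(~empty) with every successor in Z. Already a fixed point.
Sat(A[~empty U (p & ~empty)]) = {Idle}
Sat(EX A[~empty U (p & ~empty)]) = {s : some successor in {Idle}} = {Load}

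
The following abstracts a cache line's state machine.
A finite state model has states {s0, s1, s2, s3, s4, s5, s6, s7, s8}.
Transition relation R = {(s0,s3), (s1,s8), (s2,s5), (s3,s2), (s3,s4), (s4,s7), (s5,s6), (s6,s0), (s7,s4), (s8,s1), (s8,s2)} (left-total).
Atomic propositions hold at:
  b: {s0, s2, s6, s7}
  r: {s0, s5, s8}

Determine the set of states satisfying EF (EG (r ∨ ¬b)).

{s1, s8}

Sat(¬b) = {s1, s3, s4, s5, s8}
Sat(r ∨ ¬b) = {s0, s1, s3, s4, s5, s8}
EG (r ∨ ¬b): greatest fixpoint, start Z0 = {s0, s1, s3, s4, s5, s8}, keep only states in Sat with some successor in Z. Z1 = {s0, s1, s3, s8}; Z2 = {s0, s1, s8}; Z3 = {s1, s8}; fixed.
Sat(EG (r ∨ ¬b)) = {s1, s8}
EF (EG (r ∨ ¬b)): least fixpoint, start Z0 = {s1, s8}, add states with some successor in Z. Already a fixed point.
Sat(EF (EG (r ∨ ¬b))) = {s1, s8}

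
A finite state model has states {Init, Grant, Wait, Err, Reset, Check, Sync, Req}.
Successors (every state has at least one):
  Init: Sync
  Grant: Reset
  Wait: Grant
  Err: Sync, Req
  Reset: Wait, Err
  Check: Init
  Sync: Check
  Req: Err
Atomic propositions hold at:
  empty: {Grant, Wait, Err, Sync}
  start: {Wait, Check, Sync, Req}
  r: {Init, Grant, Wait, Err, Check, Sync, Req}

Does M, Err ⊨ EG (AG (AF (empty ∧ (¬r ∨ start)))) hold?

No

Sat(¬r) = {Reset}
Sat(¬r ∨ start) = {Wait, Reset, Check, Sync, Req}
Sat(empty ∧ (¬r ∨ start)) = {Wait, Sync}
AF (empty ∧ (¬r ∨ start)): least fixpoint, start Z0 = {Wait, Sync}, add states with every successor in Z. Z1 = {Init, Wait, Sync}; Z2 = {Init, Wait, Check, Sync}; fixed.
Sat(AF (empty ∧ (¬r ∨ start))) = {Init, Wait, Check, Sync}
AG (AF (empty ∧ (¬r ∨ start))): greatest fixpoint, start Z0 = {Init, Wait, Check, Sync}, keep only states in Sat with every successor in Z. Z1 = {Init, Check, Sync}; fixed.
Sat(AG (AF (empty ∧ (¬r ∨ start)))) = {Init, Check, Sync}
EG (AG (AF (empty ∧ (¬r ∨ start)))): greatest fixpoint, start Z0 = {Init, Check, Sync}, keep only states in Sat with some successor in Z. Already a fixed point.
Sat(EG (AG (AF (empty ∧ (¬r ∨ start))))) = {Init, Check, Sync}
Err ∉ Sat(EG (AG (AF (empty ∧ (¬r ∨ start))))) = {Init, Check, Sync}, so the formula does not hold at Err.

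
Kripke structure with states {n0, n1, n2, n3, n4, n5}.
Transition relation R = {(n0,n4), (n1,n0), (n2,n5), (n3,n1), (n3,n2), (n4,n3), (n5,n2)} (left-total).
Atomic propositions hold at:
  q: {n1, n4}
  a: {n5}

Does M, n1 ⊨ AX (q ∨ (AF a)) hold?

No

AF a: least fixpoint, start Z0 = {n5}, add states with every successor in Z. Z1 = {n2, n5}; fixed.
Sat(AF a) = {n2, n5}
Sat(q ∨ (AF a)) = {n1, n2, n4, n5}
Sat(AX (q ∨ (AF a))) = {s : every successor in {n1, n2, n4, n5}} = {n0, n2, n3, n5}
n1 ∉ Sat(AX (q ∨ (AF a))) = {n0, n2, n3, n5}, so the formula does not hold at n1.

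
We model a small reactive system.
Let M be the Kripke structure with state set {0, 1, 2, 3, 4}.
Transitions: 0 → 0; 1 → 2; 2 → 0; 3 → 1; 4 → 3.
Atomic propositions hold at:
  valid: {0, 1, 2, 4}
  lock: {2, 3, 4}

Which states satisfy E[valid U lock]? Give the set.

{1, 2, 3, 4}

E[valid U lock]: least fixpoint, start Z0 = Sat(lock) = {2, 3, 4}, add states in Sat(valid) with some successor in Z. Z1 = {1, 2, 3, 4}; fixed.
Sat(E[valid U lock]) = {1, 2, 3, 4}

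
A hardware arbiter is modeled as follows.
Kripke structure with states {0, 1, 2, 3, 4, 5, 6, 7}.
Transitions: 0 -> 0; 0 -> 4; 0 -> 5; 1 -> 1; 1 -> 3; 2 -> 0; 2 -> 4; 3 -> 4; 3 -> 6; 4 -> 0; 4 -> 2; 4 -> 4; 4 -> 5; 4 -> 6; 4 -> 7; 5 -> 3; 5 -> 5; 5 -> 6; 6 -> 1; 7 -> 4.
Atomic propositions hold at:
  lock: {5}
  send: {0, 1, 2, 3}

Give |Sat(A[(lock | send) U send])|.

4

Sat(lock | send) = {0, 1, 2, 3, 5}
A[(lock | send) U send]: least fixpoint, start Z0 = Sat(send) = {0, 1, 2, 3}, add states in Sat(lock | send) with every successor in Z. Already a fixed point.
Sat(A[(lock | send) U send]) = {0, 1, 2, 3}
|Sat(A[(lock | send) U send])| = |{0, 1, 2, 3}| = 4.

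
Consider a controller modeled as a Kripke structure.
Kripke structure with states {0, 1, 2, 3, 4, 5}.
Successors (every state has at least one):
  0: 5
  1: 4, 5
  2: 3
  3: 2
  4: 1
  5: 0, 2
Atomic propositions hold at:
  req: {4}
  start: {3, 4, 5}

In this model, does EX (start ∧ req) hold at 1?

Yes

Sat(start ∧ req) = {4}
Sat(EX (start ∧ req)) = {s : some successor in {4}} = {1}
1 ∈ Sat(EX (start ∧ req)) = {1}, so the formula holds at 1.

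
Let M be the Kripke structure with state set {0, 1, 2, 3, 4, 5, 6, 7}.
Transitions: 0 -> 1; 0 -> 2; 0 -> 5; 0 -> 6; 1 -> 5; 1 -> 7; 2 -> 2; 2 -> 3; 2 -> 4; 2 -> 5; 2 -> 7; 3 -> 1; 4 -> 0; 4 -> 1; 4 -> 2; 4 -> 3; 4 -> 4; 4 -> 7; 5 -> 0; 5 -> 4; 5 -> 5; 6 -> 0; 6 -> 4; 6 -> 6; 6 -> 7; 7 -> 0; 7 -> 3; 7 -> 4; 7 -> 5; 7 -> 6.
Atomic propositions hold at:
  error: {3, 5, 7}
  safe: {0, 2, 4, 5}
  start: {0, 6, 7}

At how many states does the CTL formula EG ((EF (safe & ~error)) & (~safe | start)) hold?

Sat(~error) = {0, 1, 2, 4, 6}
Sat(safe & ~error) = {0, 2, 4}
EF (safe & ~error): least fixpoint, start Z0 = {0, 2, 4}, add states with some successor in Z. Z1 = {0, 2, 4, 5, 6, 7}; Z2 = {0, 1, 2, 4, 5, 6, 7}; Z3 = {0, 1, 2, 3, 4, 5, 6, 7}; fixed.
Sat(EF (safe & ~error)) = {0, 1, 2, 3, 4, 5, 6, 7}
Sat(~safe) = {1, 3, 6, 7}
Sat(~safe | start) = {0, 1, 3, 6, 7}
Sat((EF (safe & ~error)) & (~safe | start)) = {0, 1, 3, 6, 7}
EG ((EF (safe & ~error)) & (~safe | start)): greatest fixpoint, start Z0 = {0, 1, 3, 6, 7}, keep only states in Sat with some successor in Z. Already a fixed point.
Sat(EG ((EF (safe & ~error)) & (~safe | start))) = {0, 1, 3, 6, 7}
|Sat(EG ((EF (safe & ~error)) & (~safe | start)))| = |{0, 1, 3, 6, 7}| = 5.

5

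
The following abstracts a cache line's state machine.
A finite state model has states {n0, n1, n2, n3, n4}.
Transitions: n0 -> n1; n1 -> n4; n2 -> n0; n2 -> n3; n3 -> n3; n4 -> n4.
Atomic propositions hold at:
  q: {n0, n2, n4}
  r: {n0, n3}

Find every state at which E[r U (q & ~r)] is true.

{n2, n4}

Sat(~r) = {n1, n2, n4}
Sat(q & ~r) = {n2, n4}
E[r U (q & ~r)]: least fixpoint, start Z0 = Sat((q & ~r)) = {n2, n4}, add states in Sat(r) with some successor in Z. Already a fixed point.
Sat(E[r U (q & ~r)]) = {n2, n4}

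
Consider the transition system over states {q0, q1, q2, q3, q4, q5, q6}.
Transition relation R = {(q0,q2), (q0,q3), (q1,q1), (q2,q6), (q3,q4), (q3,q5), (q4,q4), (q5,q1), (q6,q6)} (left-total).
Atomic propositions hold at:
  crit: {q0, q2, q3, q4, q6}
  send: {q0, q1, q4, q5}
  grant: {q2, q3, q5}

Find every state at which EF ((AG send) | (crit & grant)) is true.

{q0, q1, q2, q3, q4, q5}

AG send: greatest fixpoint, start Z0 = {q0, q1, q4, q5}, keep only states in Sat with every successor in Z. Z1 = {q1, q4, q5}; fixed.
Sat(AG send) = {q1, q4, q5}
Sat(crit & grant) = {q2, q3}
Sat((AG send) | (crit & grant)) = {q1, q2, q3, q4, q5}
EF ((AG send) | (crit & grant)): least fixpoint, start Z0 = {q1, q2, q3, q4, q5}, add states with some successor in Z. Z1 = {q0, q1, q2, q3, q4, q5}; fixed.
Sat(EF ((AG send) | (crit & grant))) = {q0, q1, q2, q3, q4, q5}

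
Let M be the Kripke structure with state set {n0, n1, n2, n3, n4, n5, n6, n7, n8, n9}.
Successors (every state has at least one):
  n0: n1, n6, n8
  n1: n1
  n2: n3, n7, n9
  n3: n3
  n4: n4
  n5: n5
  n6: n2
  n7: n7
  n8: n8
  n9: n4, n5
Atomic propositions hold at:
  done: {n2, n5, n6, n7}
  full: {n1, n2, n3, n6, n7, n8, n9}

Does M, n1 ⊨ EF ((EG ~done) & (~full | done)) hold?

No

Sat(~done) = {n0, n1, n3, n4, n8, n9}
EG ~done: greatest fixpoint, start Z0 = {n0, n1, n3, n4, n8, n9}, keep only states in Sat with some successor in Z. Already a fixed point.
Sat(EG ~done) = {n0, n1, n3, n4, n8, n9}
Sat(~full) = {n0, n4, n5}
Sat(~full | done) = {n0, n2, n4, n5, n6, n7}
Sat((EG ~done) & (~full | done)) = {n0, n4}
EF ((EG ~done) & (~full | done)): least fixpoint, start Z0 = {n0, n4}, add states with some successor in Z. Z1 = {n0, n4, n9}; Z2 = {n0, n2, n4, n9}; Z3 = {n0, n2, n4, n6, n9}; fixed.
Sat(EF ((EG ~done) & (~full | done))) = {n0, n2, n4, n6, n9}
n1 ∉ Sat(EF ((EG ~done) & (~full | done))) = {n0, n2, n4, n6, n9}, so the formula does not hold at n1.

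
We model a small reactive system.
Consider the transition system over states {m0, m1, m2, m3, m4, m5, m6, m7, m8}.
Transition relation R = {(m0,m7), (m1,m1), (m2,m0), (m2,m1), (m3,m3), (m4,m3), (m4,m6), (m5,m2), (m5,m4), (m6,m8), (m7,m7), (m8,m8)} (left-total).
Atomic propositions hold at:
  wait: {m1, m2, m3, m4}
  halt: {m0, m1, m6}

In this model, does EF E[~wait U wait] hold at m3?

Sat(~wait) = {m0, m5, m6, m7, m8}
E[~wait U wait]: least fixpoint, start Z0 = Sat(wait) = {m1, m2, m3, m4}, add states in Sat(~wait) with some successor in Z. Z1 = {m1, m2, m3, m4, m5}; fixed.
Sat(E[~wait U wait]) = {m1, m2, m3, m4, m5}
EF E[~wait U wait]: least fixpoint, start Z0 = {m1, m2, m3, m4, m5}, add states with some successor in Z. Already a fixed point.
Sat(EF E[~wait U wait]) = {m1, m2, m3, m4, m5}
m3 ∈ Sat(EF E[~wait U wait]) = {m1, m2, m3, m4, m5}, so the formula holds at m3.

Yes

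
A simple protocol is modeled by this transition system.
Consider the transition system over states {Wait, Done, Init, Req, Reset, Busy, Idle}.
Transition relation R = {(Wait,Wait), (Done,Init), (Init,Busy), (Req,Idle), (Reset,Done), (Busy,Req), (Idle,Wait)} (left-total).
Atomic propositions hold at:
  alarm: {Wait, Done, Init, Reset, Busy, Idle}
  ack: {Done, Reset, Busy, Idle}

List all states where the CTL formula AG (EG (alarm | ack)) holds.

{Wait, Idle}

Sat(alarm | ack) = {Wait, Done, Init, Reset, Busy, Idle}
EG (alarm | ack): greatest fixpoint, start Z0 = {Wait, Done, Init, Reset, Busy, Idle}, keep only states in Sat with some successor in Z. Z1 = {Wait, Done, Init, Reset, Idle}; Z2 = {Wait, Done, Reset, Idle}; Z3 = {Wait, Reset, Idle}; Z4 = {Wait, Idle}; fixed.
Sat(EG (alarm | ack)) = {Wait, Idle}
AG (EG (alarm | ack)): greatest fixpoint, start Z0 = {Wait, Idle}, keep only states in Sat with every successor in Z. Already a fixed point.
Sat(AG (EG (alarm | ack))) = {Wait, Idle}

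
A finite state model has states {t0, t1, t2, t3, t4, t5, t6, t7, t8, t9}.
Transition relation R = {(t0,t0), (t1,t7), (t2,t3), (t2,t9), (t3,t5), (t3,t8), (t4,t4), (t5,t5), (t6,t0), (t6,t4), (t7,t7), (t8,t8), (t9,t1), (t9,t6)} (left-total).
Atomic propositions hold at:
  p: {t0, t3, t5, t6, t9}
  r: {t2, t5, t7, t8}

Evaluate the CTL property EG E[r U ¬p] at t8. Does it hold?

Sat(¬p) = {t1, t2, t4, t7, t8}
E[r U ¬p]: least fixpoint, start Z0 = Sat(¬p) = {t1, t2, t4, t7, t8}, add states in Sat(r) with some successor in Z. Already a fixed point.
Sat(E[r U ¬p]) = {t1, t2, t4, t7, t8}
EG E[r U ¬p]: greatest fixpoint, start Z0 = {t1, t2, t4, t7, t8}, keep only states in Sat with some successor in Z. Z1 = {t1, t4, t7, t8}; fixed.
Sat(EG E[r U ¬p]) = {t1, t4, t7, t8}
t8 ∈ Sat(EG E[r U ¬p]) = {t1, t4, t7, t8}, so the formula holds at t8.

Yes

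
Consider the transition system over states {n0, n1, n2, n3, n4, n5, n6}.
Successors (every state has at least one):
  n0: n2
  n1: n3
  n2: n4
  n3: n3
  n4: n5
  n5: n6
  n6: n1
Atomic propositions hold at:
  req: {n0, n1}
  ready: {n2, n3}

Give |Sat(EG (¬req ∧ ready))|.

Sat(¬req) = {n2, n3, n4, n5, n6}
Sat(¬req ∧ ready) = {n2, n3}
EG (¬req ∧ ready): greatest fixpoint, start Z0 = {n2, n3}, keep only states in Sat with some successor in Z. Z1 = {n3}; fixed.
Sat(EG (¬req ∧ ready)) = {n3}
|Sat(EG (¬req ∧ ready))| = |{n3}| = 1.

1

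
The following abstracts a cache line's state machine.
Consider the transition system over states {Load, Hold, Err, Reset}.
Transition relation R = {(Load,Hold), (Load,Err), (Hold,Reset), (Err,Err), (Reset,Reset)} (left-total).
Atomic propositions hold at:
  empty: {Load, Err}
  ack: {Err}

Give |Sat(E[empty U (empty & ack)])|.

Sat(empty & ack) = {Err}
E[empty U (empty & ack)]: least fixpoint, start Z0 = Sat((empty & ack)) = {Err}, add states in Sat(empty) with some successor in Z. Z1 = {Load, Err}; fixed.
Sat(E[empty U (empty & ack)]) = {Load, Err}
|Sat(E[empty U (empty & ack)])| = |{Load, Err}| = 2.

2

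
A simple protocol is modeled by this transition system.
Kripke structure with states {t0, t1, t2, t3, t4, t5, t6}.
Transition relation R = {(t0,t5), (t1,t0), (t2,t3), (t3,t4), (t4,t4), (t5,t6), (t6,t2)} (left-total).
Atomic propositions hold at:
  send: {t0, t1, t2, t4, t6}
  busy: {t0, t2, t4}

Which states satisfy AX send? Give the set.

Sat(AX send) = {s : every successor in {t0, t1, t2, t4, t6}} = {t1, t3, t4, t5, t6}

{t1, t3, t4, t5, t6}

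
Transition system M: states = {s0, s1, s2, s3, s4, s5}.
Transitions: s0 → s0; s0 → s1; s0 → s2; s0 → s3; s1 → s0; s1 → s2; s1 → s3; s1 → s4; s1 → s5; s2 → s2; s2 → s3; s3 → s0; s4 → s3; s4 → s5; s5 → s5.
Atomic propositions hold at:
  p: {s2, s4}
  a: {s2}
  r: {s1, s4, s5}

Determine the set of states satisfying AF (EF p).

{s0, s1, s2, s3, s4}

EF p: least fixpoint, start Z0 = {s2, s4}, add states with some successor in Z. Z1 = {s0, s1, s2, s4}; Z2 = {s0, s1, s2, s3, s4}; fixed.
Sat(EF p) = {s0, s1, s2, s3, s4}
AF (EF p): least fixpoint, start Z0 = {s0, s1, s2, s3, s4}, add states with every successor in Z. Already a fixed point.
Sat(AF (EF p)) = {s0, s1, s2, s3, s4}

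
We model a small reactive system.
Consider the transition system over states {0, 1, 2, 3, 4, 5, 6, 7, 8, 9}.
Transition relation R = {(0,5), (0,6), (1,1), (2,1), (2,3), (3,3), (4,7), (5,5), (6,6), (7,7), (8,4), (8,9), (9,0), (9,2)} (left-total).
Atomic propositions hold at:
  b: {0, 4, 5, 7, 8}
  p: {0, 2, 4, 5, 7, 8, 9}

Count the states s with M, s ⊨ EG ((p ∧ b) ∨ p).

6

Sat(p ∧ b) = {0, 4, 5, 7, 8}
Sat((p ∧ b) ∨ p) = {0, 2, 4, 5, 7, 8, 9}
EG ((p ∧ b) ∨ p): greatest fixpoint, start Z0 = {0, 2, 4, 5, 7, 8, 9}, keep only states in Sat with some successor in Z. Z1 = {0, 4, 5, 7, 8, 9}; fixed.
Sat(EG ((p ∧ b) ∨ p)) = {0, 4, 5, 7, 8, 9}
|Sat(EG ((p ∧ b) ∨ p))| = |{0, 4, 5, 7, 8, 9}| = 6.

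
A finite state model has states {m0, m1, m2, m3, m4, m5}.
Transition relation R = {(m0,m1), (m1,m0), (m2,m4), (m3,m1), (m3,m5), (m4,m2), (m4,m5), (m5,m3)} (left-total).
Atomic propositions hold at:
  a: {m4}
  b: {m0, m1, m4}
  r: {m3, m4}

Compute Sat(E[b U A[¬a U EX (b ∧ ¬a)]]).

Sat(¬a) = {m0, m1, m2, m3, m5}
Sat(b ∧ ¬a) = {m0, m1}
Sat(EX (b ∧ ¬a)) = {s : some successor in {m0, m1}} = {m0, m1, m3}
A[¬a U EX (b ∧ ¬a)]: least fixpoint, start Z0 = Sat(EX (b ∧ ¬a)) = {m0, m1, m3}, add states in Sat(¬a) with every successor in Z. Z1 = {m0, m1, m3, m5}; fixed.
Sat(A[¬a U EX (b ∧ ¬a)]) = {m0, m1, m3, m5}
E[b U A[¬a U EX (b ∧ ¬a)]]: least fixpoint, start Z0 = Sat(A[¬a U EX (b ∧ ¬a)]) = {m0, m1, m3, m5}, add states in Sat(b) with some successor in Z. Z1 = {m0, m1, m3, m4, m5}; fixed.
Sat(E[b U A[¬a U EX (b ∧ ¬a)]]) = {m0, m1, m3, m4, m5}

{m0, m1, m3, m4, m5}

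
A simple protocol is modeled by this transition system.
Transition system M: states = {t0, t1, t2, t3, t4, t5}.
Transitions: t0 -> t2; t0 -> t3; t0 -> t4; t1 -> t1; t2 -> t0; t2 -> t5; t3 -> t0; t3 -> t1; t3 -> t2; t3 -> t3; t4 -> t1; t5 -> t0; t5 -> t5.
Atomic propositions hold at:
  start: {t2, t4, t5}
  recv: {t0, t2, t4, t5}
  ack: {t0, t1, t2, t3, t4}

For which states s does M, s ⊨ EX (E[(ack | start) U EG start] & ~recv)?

{t0, t3}

Sat(ack | start) = {t0, t1, t2, t3, t4, t5}
EG start: greatest fixpoint, start Z0 = {t2, t4, t5}, keep only states in Sat with some successor in Z. Z1 = {t2, t5}; fixed.
Sat(EG start) = {t2, t5}
E[(ack | start) U EG start]: least fixpoint, start Z0 = Sat(EG start) = {t2, t5}, add states in Sat(ack | start) with some successor in Z. Z1 = {t0, t2, t3, t5}; fixed.
Sat(E[(ack | start) U EG start]) = {t0, t2, t3, t5}
Sat(~recv) = {t1, t3}
Sat(E[(ack | start) U EG start] & ~recv) = {t3}
Sat(EX (E[(ack | start) U EG start] & ~recv)) = {s : some successor in {t3}} = {t0, t3}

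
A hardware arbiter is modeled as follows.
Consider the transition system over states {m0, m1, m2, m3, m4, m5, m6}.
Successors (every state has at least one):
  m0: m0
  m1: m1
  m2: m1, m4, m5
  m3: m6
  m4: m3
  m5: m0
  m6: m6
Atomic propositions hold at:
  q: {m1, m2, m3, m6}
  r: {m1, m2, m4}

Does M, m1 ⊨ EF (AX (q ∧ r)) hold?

Yes

Sat(q ∧ r) = {m1, m2}
Sat(AX (q ∧ r)) = {s : every successor in {m1, m2}} = {m1}
EF (AX (q ∧ r)): least fixpoint, start Z0 = {m1}, add states with some successor in Z. Z1 = {m1, m2}; fixed.
Sat(EF (AX (q ∧ r))) = {m1, m2}
m1 ∈ Sat(EF (AX (q ∧ r))) = {m1, m2}, so the formula holds at m1.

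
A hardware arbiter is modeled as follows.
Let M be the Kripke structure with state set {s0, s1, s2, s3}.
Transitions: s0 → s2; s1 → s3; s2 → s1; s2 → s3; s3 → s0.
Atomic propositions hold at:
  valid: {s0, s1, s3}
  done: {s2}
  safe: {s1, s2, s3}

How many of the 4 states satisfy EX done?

1

Sat(EX done) = {s : some successor in {s2}} = {s0}
|Sat(EX done)| = |{s0}| = 1.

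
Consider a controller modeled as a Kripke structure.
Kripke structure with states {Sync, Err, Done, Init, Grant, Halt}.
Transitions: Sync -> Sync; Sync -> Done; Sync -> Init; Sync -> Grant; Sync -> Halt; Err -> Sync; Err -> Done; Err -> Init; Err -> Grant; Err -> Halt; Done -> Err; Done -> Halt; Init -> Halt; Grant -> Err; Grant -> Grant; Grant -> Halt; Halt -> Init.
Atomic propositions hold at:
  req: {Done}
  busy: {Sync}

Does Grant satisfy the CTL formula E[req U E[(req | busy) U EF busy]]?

Sat(req | busy) = {Sync, Done}
EF busy: least fixpoint, start Z0 = {Sync}, add states with some successor in Z. Z1 = {Sync, Err}; Z2 = {Sync, Err, Done, Grant}; fixed.
Sat(EF busy) = {Sync, Err, Done, Grant}
E[(req | busy) U EF busy]: least fixpoint, start Z0 = Sat(EF busy) = {Sync, Err, Done, Grant}, add states in Sat(req | busy) with some successor in Z. Already a fixed point.
Sat(E[(req | busy) U EF busy]) = {Sync, Err, Done, Grant}
E[req U E[(req | busy) U EF busy]]: least fixpoint, start Z0 = Sat(E[(req | busy) U EF busy]) = {Sync, Err, Done, Grant}, add states in Sat(req) with some successor in Z. Already a fixed point.
Sat(E[req U E[(req | busy) U EF busy]]) = {Sync, Err, Done, Grant}
Grant ∈ Sat(E[req U E[(req | busy) U EF busy]]) = {Sync, Err, Done, Grant}, so the formula holds at Grant.

Yes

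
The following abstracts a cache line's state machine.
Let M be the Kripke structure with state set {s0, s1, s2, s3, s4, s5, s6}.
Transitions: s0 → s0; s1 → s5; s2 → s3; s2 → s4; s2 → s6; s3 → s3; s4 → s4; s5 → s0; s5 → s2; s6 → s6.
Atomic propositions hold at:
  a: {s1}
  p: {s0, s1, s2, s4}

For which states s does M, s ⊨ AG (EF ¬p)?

Sat(¬p) = {s3, s5, s6}
EF ¬p: least fixpoint, start Z0 = {s3, s5, s6}, add states with some successor in Z. Z1 = {s1, s2, s3, s5, s6}; fixed.
Sat(EF ¬p) = {s1, s2, s3, s5, s6}
AG (EF ¬p): greatest fixpoint, start Z0 = {s1, s2, s3, s5, s6}, keep only states in Sat with every successor in Z. Z1 = {s1, s3, s6}; Z2 = {s3, s6}; fixed.
Sat(AG (EF ¬p)) = {s3, s6}

{s3, s6}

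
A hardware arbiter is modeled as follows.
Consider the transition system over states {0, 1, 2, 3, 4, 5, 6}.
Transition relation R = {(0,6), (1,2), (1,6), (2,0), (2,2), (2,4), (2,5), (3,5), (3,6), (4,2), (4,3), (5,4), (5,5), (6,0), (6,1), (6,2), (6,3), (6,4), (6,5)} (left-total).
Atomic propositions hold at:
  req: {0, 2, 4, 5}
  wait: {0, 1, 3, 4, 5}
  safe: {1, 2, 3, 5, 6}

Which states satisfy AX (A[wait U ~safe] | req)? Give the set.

Sat(~safe) = {0, 4}
A[wait U ~safe]: least fixpoint, start Z0 = Sat(~safe) = {0, 4}, add states in Sat(wait) with every successor in Z. Already a fixed point.
Sat(A[wait U ~safe]) = {0, 4}
Sat(A[wait U ~safe] | req) = {0, 2, 4, 5}
Sat(AX (A[wait U ~safe] | req)) = {s : every successor in {0, 2, 4, 5}} = {2, 5}

{2, 5}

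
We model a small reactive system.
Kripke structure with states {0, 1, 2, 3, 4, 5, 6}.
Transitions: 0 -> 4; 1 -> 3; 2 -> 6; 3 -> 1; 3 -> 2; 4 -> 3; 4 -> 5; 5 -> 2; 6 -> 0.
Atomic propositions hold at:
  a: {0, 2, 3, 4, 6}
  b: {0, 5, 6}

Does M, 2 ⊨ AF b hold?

AF b: least fixpoint, start Z0 = {0, 5, 6}, add states with every successor in Z. Z1 = {0, 2, 5, 6}; fixed.
Sat(AF b) = {0, 2, 5, 6}
2 ∈ Sat(AF b) = {0, 2, 5, 6}, so the formula holds at 2.

Yes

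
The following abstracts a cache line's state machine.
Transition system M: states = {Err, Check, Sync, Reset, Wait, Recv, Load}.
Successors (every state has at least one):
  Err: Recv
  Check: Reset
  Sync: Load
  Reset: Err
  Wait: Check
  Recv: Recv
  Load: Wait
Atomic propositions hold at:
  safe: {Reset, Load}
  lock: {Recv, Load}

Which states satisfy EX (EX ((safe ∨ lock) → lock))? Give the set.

Sat(safe ∨ lock) = {Reset, Recv, Load}
Sat((safe ∨ lock) → lock) = {Err, Check, Sync, Wait, Recv, Load}
Sat(EX ((safe ∨ lock) → lock)) = {s : some successor in {Err, Check, Sync, Wait, Recv, Load}} = {Err, Sync, Reset, Wait, Recv, Load}
Sat(EX (EX ((safe ∨ lock) → lock))) = {s : some successor in {Err, Sync, Reset, Wait, Recv, Load}} = {Err, Check, Sync, Reset, Recv, Load}

{Err, Check, Sync, Reset, Recv, Load}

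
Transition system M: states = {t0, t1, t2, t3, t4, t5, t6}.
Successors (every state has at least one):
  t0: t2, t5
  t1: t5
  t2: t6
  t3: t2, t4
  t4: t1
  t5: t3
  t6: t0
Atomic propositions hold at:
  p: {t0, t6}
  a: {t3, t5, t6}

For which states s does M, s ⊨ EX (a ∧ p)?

{t2}

Sat(a ∧ p) = {t6}
Sat(EX (a ∧ p)) = {s : some successor in {t6}} = {t2}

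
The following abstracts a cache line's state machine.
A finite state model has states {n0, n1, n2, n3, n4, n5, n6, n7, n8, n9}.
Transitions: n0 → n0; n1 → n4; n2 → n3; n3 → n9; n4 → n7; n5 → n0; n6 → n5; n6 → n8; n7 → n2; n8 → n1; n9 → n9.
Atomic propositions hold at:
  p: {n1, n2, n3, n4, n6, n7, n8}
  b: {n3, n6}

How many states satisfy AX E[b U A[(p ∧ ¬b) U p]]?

Sat(¬b) = {n0, n1, n2, n4, n5, n7, n8, n9}
Sat(p ∧ ¬b) = {n1, n2, n4, n7, n8}
A[(p ∧ ¬b) U p]: least fixpoint, start Z0 = Sat(p) = {n1, n2, n3, n4, n6, n7, n8}, add states in Sat(p ∧ ¬b) with every successor in Z. Already a fixed point.
Sat(A[(p ∧ ¬b) U p]) = {n1, n2, n3, n4, n6, n7, n8}
E[b U A[(p ∧ ¬b) U p]]: least fixpoint, start Z0 = Sat(A[(p ∧ ¬b) U p]) = {n1, n2, n3, n4, n6, n7, n8}, add states in Sat(b) with some successor in Z. Already a fixed point.
Sat(E[b U A[(p ∧ ¬b) U p]]) = {n1, n2, n3, n4, n6, n7, n8}
Sat(AX E[b U A[(p ∧ ¬b) U p]]) = {s : every successor in {n1, n2, n3, n4, n6, n7, n8}} = {n1, n2, n4, n7, n8}
|Sat(AX E[b U A[(p ∧ ¬b) U p]])| = |{n1, n2, n4, n7, n8}| = 5.

5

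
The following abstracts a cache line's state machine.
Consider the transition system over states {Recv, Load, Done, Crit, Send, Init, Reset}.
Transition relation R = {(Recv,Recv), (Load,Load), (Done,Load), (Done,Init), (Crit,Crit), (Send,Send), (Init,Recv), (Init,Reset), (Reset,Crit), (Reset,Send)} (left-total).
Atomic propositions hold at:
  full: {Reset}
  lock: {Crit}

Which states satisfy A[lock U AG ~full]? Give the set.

Sat(~full) = {Recv, Load, Done, Crit, Send, Init}
AG ~full: greatest fixpoint, start Z0 = {Recv, Load, Done, Crit, Send, Init}, keep only states in Sat with every successor in Z. Z1 = {Recv, Load, Done, Crit, Send}; Z2 = {Recv, Load, Crit, Send}; fixed.
Sat(AG ~full) = {Recv, Load, Crit, Send}
A[lock U AG ~full]: least fixpoint, start Z0 = Sat(AG ~full) = {Recv, Load, Crit, Send}, add states in Sat(lock) with every successor in Z. Already a fixed point.
Sat(A[lock U AG ~full]) = {Recv, Load, Crit, Send}

{Recv, Load, Crit, Send}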